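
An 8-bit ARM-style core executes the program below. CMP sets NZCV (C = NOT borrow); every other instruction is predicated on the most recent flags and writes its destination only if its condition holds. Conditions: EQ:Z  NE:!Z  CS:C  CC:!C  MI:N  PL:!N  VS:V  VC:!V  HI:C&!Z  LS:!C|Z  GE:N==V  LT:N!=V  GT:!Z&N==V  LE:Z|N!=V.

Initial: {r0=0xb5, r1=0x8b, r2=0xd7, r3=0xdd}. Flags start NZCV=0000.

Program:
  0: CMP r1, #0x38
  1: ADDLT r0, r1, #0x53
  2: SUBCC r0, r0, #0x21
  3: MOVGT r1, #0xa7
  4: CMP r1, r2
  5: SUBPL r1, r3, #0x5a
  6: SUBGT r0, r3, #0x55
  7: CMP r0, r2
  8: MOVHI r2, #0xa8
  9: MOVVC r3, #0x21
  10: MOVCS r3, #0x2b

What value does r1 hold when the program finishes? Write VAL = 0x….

0: ✓ CMP  NZCV=0011
1: ✓ ADDLT  r0←0xde
2: · SUBCC
3: · MOVGT
4: ✓ CMP  NZCV=1000
5: · SUBPL
6: · SUBGT
7: ✓ CMP  NZCV=0010
8: ✓ MOVHI  r2←0xa8
9: ✓ MOVVC  r3←0x21
10: ✓ MOVCS  r3←0x2b

VAL = 0x8b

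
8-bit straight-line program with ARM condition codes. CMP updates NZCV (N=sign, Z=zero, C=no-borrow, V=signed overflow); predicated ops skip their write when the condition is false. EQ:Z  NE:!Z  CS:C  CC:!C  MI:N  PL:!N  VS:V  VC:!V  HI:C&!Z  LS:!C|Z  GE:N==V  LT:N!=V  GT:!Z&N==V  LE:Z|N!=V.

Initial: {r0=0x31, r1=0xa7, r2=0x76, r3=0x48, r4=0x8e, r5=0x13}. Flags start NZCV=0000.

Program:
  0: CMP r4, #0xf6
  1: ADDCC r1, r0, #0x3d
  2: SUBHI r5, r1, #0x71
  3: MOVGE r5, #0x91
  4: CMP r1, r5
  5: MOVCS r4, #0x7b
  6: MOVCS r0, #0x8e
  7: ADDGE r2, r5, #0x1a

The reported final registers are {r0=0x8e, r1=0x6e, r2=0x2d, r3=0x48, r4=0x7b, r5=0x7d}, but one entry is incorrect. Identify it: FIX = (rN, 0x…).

0: ✓ CMP  NZCV=1000
1: ✓ ADDCC  r1←0x6e
2: · SUBHI
3: · MOVGE
4: ✓ CMP  NZCV=0010
5: ✓ MOVCS  r4←0x7b
6: ✓ MOVCS  r0←0x8e
7: ✓ ADDGE  r2←0x2d

FIX = (r5, 0x13)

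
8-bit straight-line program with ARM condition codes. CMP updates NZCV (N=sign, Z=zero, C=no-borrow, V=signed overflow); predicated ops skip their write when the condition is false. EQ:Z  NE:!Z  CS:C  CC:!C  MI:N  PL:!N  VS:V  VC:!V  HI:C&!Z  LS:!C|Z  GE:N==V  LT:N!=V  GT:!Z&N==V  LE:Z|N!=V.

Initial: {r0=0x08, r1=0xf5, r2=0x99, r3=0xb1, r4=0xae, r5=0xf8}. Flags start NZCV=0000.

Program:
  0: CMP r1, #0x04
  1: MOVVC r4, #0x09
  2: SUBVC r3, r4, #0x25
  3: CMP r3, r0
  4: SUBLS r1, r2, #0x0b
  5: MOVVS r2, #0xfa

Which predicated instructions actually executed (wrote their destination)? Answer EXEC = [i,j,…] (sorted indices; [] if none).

0: ✓ CMP  NZCV=1010
1: ✓ MOVVC  r4←0x09
2: ✓ SUBVC  r3←0xe4
3: ✓ CMP  NZCV=1010
4: · SUBLS
5: · MOVVS

EXEC = [1,2]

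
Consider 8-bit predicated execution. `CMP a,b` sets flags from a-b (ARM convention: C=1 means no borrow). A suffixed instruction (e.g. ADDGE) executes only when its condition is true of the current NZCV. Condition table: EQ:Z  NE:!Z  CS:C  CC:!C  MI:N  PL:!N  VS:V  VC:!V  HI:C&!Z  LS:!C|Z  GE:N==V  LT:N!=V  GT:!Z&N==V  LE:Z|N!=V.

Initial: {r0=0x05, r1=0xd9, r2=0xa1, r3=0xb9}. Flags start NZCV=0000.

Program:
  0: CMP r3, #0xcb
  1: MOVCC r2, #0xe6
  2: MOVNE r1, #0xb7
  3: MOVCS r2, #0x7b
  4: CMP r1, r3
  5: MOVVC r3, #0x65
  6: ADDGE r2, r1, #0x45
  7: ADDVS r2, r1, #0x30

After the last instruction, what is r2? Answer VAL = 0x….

VAL = 0xe6

0: ✓ CMP  NZCV=1000
1: ✓ MOVCC  r2←0xe6
2: ✓ MOVNE  r1←0xb7
3: · MOVCS
4: ✓ CMP  NZCV=1000
5: ✓ MOVVC  r3←0x65
6: · ADDGE
7: · ADDVS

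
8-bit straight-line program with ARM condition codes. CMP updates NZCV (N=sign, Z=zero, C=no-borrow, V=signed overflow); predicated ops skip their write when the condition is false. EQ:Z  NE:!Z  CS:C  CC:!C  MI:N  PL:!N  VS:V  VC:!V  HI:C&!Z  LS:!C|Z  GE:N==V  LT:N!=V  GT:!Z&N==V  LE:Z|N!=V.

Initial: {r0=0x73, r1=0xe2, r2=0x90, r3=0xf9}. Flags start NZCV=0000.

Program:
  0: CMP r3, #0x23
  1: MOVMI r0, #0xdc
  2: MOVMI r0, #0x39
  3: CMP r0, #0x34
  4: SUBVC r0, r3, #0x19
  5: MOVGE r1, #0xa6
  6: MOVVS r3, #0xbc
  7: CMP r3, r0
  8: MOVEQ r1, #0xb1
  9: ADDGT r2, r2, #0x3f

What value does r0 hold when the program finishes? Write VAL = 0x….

0: ✓ CMP  NZCV=1010
1: ✓ MOVMI  r0←0xdc
2: ✓ MOVMI  r0←0x39
3: ✓ CMP  NZCV=0010
4: ✓ SUBVC  r0←0xe0
5: ✓ MOVGE  r1←0xa6
6: · MOVVS
7: ✓ CMP  NZCV=0010
8: · MOVEQ
9: ✓ ADDGT  r2←0xcf

VAL = 0xe0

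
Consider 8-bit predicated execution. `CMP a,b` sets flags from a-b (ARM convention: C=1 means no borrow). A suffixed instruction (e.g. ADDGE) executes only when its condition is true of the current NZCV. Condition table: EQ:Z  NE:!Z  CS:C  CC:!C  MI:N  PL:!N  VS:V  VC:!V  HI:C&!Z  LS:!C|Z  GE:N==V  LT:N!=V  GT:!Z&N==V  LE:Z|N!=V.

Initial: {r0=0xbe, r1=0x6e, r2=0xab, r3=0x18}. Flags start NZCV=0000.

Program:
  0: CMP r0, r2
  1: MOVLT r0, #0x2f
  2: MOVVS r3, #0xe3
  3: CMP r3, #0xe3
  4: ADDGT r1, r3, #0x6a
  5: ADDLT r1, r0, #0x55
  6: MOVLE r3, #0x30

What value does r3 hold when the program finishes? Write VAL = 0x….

VAL = 0x18

0: ✓ CMP  NZCV=0010
1: · MOVLT
2: · MOVVS
3: ✓ CMP  NZCV=0000
4: ✓ ADDGT  r1←0x82
5: · ADDLT
6: · MOVLE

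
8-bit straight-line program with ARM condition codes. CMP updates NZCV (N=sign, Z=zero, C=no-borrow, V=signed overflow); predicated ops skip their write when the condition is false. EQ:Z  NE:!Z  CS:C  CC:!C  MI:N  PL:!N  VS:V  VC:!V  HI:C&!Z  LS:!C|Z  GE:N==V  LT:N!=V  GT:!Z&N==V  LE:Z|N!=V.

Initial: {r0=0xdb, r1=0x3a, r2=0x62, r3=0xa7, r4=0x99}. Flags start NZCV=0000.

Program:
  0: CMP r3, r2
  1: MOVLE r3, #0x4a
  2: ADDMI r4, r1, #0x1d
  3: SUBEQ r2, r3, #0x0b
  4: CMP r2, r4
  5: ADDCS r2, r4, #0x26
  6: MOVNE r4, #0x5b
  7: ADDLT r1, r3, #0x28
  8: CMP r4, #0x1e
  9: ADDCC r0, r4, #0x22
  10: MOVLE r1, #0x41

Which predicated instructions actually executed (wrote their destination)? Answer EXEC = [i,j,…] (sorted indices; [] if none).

[0] flags=0011 → (cmp)
[1] flags=0011 LE?T → r3=0x4a
[2] flags=0011 MI?F → skip
[3] flags=0011 EQ?F → skip
[4] flags=1001 → (cmp)
[5] flags=1001 CS?F → skip
[6] flags=1001 NE?T → r4=0x5b
[7] flags=1001 LT?F → skip
[8] flags=0010 → (cmp)
[9] flags=0010 CC?F → skip
[10] flags=0010 LE?F → skip

EXEC = [1,6]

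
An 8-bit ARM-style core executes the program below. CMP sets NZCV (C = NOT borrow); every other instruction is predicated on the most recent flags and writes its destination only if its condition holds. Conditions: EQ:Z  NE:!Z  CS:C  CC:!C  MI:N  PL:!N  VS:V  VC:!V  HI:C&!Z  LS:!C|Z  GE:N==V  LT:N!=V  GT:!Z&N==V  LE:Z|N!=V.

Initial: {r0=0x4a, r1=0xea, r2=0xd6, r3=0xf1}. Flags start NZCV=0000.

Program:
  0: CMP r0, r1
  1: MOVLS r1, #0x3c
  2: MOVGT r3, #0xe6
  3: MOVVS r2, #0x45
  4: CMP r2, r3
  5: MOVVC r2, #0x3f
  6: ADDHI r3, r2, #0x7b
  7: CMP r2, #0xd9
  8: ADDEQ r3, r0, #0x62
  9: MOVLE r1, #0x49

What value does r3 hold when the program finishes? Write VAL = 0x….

[0] flags=0000 → (cmp)
[1] flags=0000 LS?T → r1=0x3c
[2] flags=0000 GT?T → r3=0xe6
[3] flags=0000 VS?F → skip
[4] flags=1000 → (cmp)
[5] flags=1000 VC?T → r2=0x3f
[6] flags=1000 HI?F → skip
[7] flags=0000 → (cmp)
[8] flags=0000 EQ?F → skip
[9] flags=0000 LE?F → skip

VAL = 0xe6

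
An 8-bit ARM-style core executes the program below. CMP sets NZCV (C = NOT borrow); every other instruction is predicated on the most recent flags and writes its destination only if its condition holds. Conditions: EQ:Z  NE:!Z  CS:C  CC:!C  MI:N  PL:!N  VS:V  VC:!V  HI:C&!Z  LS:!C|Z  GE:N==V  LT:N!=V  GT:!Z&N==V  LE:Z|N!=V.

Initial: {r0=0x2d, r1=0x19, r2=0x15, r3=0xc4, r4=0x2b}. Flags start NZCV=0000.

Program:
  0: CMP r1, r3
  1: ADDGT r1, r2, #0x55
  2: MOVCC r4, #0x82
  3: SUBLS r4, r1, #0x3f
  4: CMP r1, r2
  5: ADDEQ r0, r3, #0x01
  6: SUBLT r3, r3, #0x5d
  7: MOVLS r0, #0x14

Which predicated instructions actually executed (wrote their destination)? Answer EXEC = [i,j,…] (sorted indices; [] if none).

EXEC = [1,2,3]

0: ✓ CMP  NZCV=0000
1: ✓ ADDGT  r1←0x6a
2: ✓ MOVCC  r4←0x82
3: ✓ SUBLS  r4←0x2b
4: ✓ CMP  NZCV=0010
5: · ADDEQ
6: · SUBLT
7: · MOVLS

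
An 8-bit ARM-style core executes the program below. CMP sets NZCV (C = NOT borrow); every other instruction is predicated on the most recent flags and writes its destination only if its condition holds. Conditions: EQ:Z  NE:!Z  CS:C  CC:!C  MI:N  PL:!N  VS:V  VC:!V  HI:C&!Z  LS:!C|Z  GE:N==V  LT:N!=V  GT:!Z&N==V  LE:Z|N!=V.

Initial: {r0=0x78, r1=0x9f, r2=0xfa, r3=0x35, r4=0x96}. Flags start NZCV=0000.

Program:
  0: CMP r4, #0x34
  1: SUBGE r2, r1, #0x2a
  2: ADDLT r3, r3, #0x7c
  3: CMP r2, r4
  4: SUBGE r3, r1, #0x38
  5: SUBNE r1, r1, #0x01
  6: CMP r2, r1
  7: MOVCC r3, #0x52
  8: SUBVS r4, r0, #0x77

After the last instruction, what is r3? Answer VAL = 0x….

VAL = 0x67

[0] flags=0011 → (cmp)
[1] flags=0011 GE?F → skip
[2] flags=0011 LT?T → r3=0xb1
[3] flags=0010 → (cmp)
[4] flags=0010 GE?T → r3=0x67
[5] flags=0010 NE?T → r1=0x9e
[6] flags=0010 → (cmp)
[7] flags=0010 CC?F → skip
[8] flags=0010 VS?F → skip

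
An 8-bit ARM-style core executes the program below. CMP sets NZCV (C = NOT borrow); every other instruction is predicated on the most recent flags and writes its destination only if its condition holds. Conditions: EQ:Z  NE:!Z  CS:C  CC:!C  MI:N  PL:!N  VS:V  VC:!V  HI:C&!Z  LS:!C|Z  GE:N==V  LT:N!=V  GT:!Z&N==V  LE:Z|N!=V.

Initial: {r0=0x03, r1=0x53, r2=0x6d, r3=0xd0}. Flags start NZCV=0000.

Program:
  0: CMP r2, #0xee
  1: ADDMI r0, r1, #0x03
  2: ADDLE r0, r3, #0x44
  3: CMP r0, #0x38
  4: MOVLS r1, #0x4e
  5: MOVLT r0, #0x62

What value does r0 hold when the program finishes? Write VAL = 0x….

[0] flags=0000 → (cmp)
[1] flags=0000 MI?F → skip
[2] flags=0000 LE?F → skip
[3] flags=1000 → (cmp)
[4] flags=1000 LS?T → r1=0x4e
[5] flags=1000 LT?T → r0=0x62

VAL = 0x62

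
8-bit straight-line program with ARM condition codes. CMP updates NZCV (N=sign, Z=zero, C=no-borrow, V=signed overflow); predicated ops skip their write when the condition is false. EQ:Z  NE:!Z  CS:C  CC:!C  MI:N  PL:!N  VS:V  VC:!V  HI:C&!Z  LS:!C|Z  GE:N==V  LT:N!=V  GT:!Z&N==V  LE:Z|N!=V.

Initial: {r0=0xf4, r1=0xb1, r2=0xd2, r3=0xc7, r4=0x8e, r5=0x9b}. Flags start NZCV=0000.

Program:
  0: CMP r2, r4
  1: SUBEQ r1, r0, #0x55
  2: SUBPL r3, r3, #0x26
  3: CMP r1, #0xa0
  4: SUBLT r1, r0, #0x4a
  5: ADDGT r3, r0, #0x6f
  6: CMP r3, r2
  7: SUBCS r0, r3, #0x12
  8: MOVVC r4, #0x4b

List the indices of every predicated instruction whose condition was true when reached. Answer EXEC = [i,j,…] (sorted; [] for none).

[0] flags=0010 → (cmp)
[1] flags=0010 EQ?F → skip
[2] flags=0010 PL?T → r3=0xa1
[3] flags=0010 → (cmp)
[4] flags=0010 LT?F → skip
[5] flags=0010 GT?T → r3=0x63
[6] flags=1001 → (cmp)
[7] flags=1001 CS?F → skip
[8] flags=1001 VC?F → skip

EXEC = [2,5]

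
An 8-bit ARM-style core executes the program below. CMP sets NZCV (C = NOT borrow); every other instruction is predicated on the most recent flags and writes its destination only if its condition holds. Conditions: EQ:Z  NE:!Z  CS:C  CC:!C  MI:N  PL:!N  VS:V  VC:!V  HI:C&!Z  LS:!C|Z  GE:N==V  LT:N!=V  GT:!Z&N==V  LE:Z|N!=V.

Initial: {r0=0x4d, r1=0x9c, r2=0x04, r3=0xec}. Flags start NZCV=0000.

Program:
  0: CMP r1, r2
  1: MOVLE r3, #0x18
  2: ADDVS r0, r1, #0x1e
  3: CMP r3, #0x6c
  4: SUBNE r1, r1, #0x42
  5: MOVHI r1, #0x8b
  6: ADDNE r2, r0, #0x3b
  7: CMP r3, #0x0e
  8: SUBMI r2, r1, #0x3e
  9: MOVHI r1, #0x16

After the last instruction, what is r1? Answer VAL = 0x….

VAL = 0x16

0: ✓ CMP  NZCV=1010
1: ✓ MOVLE  r3←0x18
2: · ADDVS
3: ✓ CMP  NZCV=1000
4: ✓ SUBNE  r1←0x5a
5: · MOVHI
6: ✓ ADDNE  r2←0x88
7: ✓ CMP  NZCV=0010
8: · SUBMI
9: ✓ MOVHI  r1←0x16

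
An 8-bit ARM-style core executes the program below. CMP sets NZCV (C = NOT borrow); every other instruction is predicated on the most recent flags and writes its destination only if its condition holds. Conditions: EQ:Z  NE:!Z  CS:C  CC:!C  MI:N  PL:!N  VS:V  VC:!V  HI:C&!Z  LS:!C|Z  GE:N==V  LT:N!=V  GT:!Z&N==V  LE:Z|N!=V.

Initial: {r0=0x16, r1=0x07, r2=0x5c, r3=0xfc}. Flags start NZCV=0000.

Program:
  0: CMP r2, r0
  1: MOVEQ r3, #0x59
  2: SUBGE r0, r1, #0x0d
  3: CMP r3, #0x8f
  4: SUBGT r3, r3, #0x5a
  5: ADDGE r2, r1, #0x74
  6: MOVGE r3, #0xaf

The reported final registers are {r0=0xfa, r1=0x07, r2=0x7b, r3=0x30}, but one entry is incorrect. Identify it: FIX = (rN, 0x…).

0: ✓ CMP  NZCV=0010
1: · MOVEQ
2: ✓ SUBGE  r0←0xfa
3: ✓ CMP  NZCV=0010
4: ✓ SUBGT  r3←0xa2
5: ✓ ADDGE  r2←0x7b
6: ✓ MOVGE  r3←0xaf

FIX = (r3, 0xaf)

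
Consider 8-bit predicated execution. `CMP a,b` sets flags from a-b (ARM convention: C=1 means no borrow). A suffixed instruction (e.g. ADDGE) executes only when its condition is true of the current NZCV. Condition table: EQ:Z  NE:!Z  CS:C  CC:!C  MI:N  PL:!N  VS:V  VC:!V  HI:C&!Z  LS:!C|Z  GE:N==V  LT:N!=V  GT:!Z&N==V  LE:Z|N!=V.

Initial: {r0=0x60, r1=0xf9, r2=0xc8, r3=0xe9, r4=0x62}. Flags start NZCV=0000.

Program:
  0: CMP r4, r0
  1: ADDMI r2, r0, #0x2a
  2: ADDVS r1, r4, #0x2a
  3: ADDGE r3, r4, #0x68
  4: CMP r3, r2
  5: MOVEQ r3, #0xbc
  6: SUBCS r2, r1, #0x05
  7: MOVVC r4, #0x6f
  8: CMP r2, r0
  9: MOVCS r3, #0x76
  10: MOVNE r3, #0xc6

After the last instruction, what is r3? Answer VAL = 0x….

VAL = 0xc6

[0] flags=0010 → (cmp)
[1] flags=0010 MI?F → skip
[2] flags=0010 VS?F → skip
[3] flags=0010 GE?T → r3=0xca
[4] flags=0010 → (cmp)
[5] flags=0010 EQ?F → skip
[6] flags=0010 CS?T → r2=0xf4
[7] flags=0010 VC?T → r4=0x6f
[8] flags=1010 → (cmp)
[9] flags=1010 CS?T → r3=0x76
[10] flags=1010 NE?T → r3=0xc6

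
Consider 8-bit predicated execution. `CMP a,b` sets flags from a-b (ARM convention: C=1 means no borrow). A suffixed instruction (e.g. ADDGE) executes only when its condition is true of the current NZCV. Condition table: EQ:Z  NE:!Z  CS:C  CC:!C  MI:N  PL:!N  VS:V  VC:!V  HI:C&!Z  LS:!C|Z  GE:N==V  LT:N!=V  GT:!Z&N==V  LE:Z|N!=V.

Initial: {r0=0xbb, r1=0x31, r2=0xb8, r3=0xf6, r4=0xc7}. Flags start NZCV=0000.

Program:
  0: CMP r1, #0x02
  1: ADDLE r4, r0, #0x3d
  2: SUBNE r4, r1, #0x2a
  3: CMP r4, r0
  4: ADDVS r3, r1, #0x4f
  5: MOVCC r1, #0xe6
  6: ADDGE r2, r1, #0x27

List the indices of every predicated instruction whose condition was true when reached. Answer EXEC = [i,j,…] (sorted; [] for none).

[0] flags=0010 → (cmp)
[1] flags=0010 LE?F → skip
[2] flags=0010 NE?T → r4=0x07
[3] flags=0000 → (cmp)
[4] flags=0000 VS?F → skip
[5] flags=0000 CC?T → r1=0xe6
[6] flags=0000 GE?T → r2=0x0d

EXEC = [2,5,6]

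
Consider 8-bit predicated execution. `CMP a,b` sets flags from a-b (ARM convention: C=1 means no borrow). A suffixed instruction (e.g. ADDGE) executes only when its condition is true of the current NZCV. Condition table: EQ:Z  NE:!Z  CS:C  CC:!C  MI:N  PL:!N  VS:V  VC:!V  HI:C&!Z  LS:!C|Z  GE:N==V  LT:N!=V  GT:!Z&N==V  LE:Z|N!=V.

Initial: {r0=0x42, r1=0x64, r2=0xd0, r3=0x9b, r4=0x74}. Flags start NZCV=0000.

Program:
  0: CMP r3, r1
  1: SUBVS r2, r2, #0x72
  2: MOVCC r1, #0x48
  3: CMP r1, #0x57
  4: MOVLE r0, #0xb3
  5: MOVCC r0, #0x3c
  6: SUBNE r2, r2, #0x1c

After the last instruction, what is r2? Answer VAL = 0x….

VAL = 0x42

0: ✓ CMP  NZCV=0011
1: ✓ SUBVS  r2←0x5e
2: · MOVCC
3: ✓ CMP  NZCV=0010
4: · MOVLE
5: · MOVCC
6: ✓ SUBNE  r2←0x42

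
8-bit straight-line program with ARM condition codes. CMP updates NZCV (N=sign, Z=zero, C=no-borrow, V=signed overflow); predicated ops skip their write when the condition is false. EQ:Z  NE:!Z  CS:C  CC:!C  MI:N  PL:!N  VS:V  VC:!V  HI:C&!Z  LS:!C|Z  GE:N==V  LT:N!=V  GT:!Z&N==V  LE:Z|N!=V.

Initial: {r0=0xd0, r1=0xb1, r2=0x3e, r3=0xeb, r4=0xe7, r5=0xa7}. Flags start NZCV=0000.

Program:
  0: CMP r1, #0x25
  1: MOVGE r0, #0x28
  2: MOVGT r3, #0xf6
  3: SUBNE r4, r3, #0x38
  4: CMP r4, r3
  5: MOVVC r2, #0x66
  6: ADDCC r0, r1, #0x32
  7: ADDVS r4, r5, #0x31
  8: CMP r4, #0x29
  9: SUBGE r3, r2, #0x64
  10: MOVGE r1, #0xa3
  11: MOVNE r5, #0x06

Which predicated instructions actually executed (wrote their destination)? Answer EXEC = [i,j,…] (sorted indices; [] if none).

EXEC = [3,5,6,11]

0: ✓ CMP  NZCV=1010
1: · MOVGE
2: · MOVGT
3: ✓ SUBNE  r4←0xb3
4: ✓ CMP  NZCV=1000
5: ✓ MOVVC  r2←0x66
6: ✓ ADDCC  r0←0xe3
7: · ADDVS
8: ✓ CMP  NZCV=1010
9: · SUBGE
10: · MOVGE
11: ✓ MOVNE  r5←0x06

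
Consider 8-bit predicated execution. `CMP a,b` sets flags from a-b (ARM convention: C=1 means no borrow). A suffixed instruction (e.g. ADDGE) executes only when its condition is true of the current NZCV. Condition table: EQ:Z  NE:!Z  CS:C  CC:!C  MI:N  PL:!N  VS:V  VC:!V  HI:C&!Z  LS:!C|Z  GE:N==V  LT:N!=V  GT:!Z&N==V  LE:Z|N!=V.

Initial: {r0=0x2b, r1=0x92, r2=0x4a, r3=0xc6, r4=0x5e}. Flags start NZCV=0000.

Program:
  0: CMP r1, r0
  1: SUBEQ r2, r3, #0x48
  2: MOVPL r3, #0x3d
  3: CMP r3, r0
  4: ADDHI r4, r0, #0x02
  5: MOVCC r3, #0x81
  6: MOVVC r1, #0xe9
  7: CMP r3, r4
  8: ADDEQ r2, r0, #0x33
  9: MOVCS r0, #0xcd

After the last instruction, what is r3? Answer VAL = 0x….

[0] flags=0011 → (cmp)
[1] flags=0011 EQ?F → skip
[2] flags=0011 PL?T → r3=0x3d
[3] flags=0010 → (cmp)
[4] flags=0010 HI?T → r4=0x2d
[5] flags=0010 CC?F → skip
[6] flags=0010 VC?T → r1=0xe9
[7] flags=0010 → (cmp)
[8] flags=0010 EQ?F → skip
[9] flags=0010 CS?T → r0=0xcd

VAL = 0x3d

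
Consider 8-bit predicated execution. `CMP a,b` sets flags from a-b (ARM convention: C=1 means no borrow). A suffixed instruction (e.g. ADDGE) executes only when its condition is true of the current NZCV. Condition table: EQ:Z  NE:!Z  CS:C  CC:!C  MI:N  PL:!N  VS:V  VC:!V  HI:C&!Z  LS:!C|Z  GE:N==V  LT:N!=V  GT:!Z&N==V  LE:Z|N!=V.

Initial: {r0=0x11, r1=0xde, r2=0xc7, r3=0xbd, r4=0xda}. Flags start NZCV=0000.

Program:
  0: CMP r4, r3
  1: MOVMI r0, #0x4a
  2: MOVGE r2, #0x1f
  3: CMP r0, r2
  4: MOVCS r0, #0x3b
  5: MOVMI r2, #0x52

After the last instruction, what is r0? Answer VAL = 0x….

[0] flags=0010 → (cmp)
[1] flags=0010 MI?F → skip
[2] flags=0010 GE?T → r2=0x1f
[3] flags=1000 → (cmp)
[4] flags=1000 CS?F → skip
[5] flags=1000 MI?T → r2=0x52

VAL = 0x11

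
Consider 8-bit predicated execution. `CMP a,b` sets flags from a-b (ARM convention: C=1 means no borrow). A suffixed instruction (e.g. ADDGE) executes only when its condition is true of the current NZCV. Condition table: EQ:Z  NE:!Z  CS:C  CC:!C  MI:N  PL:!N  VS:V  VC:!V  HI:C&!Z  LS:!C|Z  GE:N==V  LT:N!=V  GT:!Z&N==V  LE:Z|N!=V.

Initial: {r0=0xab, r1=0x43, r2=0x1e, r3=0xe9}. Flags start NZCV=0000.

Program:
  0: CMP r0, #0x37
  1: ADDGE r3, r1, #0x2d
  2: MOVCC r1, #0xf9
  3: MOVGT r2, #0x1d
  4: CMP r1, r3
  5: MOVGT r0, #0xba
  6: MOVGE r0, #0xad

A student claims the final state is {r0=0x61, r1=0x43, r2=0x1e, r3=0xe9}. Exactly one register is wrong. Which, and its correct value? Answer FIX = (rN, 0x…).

0: ✓ CMP  NZCV=0011
1: · ADDGE
2: · MOVCC
3: · MOVGT
4: ✓ CMP  NZCV=0000
5: ✓ MOVGT  r0←0xba
6: ✓ MOVGE  r0←0xad

FIX = (r0, 0xad)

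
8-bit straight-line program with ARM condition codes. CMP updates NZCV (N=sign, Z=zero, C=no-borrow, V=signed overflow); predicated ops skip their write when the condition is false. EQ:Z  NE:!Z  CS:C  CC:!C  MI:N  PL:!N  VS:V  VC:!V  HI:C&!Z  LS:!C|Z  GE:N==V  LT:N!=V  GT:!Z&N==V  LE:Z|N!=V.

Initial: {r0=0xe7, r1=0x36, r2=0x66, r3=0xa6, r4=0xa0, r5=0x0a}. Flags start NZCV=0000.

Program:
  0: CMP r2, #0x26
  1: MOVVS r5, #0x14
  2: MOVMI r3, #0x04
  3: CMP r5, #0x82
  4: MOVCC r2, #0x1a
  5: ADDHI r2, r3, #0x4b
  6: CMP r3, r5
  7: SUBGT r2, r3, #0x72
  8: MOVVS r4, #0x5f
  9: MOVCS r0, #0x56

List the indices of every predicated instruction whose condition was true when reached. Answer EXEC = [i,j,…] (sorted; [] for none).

0: ✓ CMP  NZCV=0010
1: · MOVVS
2: · MOVMI
3: ✓ CMP  NZCV=1001
4: ✓ MOVCC  r2←0x1a
5: · ADDHI
6: ✓ CMP  NZCV=1010
7: · SUBGT
8: · MOVVS
9: ✓ MOVCS  r0←0x56

EXEC = [4,9]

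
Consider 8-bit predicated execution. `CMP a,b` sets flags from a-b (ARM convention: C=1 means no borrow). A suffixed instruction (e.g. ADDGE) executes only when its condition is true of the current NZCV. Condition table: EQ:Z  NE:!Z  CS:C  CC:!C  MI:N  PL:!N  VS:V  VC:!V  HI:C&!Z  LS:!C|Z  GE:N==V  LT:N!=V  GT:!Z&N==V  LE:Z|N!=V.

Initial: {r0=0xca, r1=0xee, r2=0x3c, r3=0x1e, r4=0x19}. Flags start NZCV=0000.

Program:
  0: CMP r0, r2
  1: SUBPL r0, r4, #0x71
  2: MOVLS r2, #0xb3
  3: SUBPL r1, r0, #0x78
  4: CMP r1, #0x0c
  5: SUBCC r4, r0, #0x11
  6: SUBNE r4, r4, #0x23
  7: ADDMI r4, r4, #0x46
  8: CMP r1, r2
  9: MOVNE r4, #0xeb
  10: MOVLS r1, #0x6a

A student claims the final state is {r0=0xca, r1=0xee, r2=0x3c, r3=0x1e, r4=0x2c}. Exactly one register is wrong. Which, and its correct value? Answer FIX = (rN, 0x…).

[0] flags=1010 → (cmp)
[1] flags=1010 PL?F → skip
[2] flags=1010 LS?F → skip
[3] flags=1010 PL?F → skip
[4] flags=1010 → (cmp)
[5] flags=1010 CC?F → skip
[6] flags=1010 NE?T → r4=0xf6
[7] flags=1010 MI?T → r4=0x3c
[8] flags=1010 → (cmp)
[9] flags=1010 NE?T → r4=0xeb
[10] flags=1010 LS?F → skip

FIX = (r4, 0xeb)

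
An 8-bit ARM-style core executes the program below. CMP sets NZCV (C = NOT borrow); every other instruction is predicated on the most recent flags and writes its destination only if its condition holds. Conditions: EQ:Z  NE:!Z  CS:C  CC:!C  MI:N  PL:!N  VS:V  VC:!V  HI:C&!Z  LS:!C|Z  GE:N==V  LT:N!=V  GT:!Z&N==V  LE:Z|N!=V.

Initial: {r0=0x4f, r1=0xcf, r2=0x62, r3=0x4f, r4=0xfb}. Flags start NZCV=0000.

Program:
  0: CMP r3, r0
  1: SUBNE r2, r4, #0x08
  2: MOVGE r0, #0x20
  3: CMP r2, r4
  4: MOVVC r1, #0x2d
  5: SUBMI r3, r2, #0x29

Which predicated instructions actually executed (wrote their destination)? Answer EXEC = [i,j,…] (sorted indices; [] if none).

EXEC = [2,4]

0: ✓ CMP  NZCV=0110
1: · SUBNE
2: ✓ MOVGE  r0←0x20
3: ✓ CMP  NZCV=0000
4: ✓ MOVVC  r1←0x2d
5: · SUBMI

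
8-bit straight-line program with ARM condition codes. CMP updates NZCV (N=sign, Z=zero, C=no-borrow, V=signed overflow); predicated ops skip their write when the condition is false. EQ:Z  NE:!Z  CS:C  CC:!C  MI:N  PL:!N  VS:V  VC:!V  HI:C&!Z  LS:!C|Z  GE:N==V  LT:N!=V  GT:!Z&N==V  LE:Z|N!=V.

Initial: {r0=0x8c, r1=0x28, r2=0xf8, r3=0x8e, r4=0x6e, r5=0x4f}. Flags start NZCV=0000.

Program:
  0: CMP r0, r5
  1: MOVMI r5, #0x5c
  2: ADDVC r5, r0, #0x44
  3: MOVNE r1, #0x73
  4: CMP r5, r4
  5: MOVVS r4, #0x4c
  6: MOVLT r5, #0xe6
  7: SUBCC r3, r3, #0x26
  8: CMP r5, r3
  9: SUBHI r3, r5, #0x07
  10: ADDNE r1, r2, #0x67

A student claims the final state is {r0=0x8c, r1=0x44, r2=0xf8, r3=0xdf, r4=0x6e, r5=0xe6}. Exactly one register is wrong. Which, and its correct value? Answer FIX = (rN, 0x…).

[0] flags=0011 → (cmp)
[1] flags=0011 MI?F → skip
[2] flags=0011 VC?F → skip
[3] flags=0011 NE?T → r1=0x73
[4] flags=1000 → (cmp)
[5] flags=1000 VS?F → skip
[6] flags=1000 LT?T → r5=0xe6
[7] flags=1000 CC?T → r3=0x68
[8] flags=0011 → (cmp)
[9] flags=0011 HI?T → r3=0xdf
[10] flags=0011 NE?T → r1=0x5f

FIX = (r1, 0x5f)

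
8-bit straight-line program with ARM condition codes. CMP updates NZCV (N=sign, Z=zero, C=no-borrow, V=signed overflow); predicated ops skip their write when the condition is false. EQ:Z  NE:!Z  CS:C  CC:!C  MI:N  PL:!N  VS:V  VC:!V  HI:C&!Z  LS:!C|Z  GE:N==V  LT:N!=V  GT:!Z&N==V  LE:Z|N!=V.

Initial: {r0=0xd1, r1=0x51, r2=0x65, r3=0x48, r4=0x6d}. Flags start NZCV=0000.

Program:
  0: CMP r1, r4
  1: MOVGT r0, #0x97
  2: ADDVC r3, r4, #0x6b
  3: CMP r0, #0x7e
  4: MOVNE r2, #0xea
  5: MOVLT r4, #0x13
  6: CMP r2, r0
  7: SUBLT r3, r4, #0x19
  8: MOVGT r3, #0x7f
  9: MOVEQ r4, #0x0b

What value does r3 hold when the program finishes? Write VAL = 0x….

VAL = 0x7f

[0] flags=1000 → (cmp)
[1] flags=1000 GT?F → skip
[2] flags=1000 VC?T → r3=0xd8
[3] flags=0011 → (cmp)
[4] flags=0011 NE?T → r2=0xea
[5] flags=0011 LT?T → r4=0x13
[6] flags=0010 → (cmp)
[7] flags=0010 LT?F → skip
[8] flags=0010 GT?T → r3=0x7f
[9] flags=0010 EQ?F → skip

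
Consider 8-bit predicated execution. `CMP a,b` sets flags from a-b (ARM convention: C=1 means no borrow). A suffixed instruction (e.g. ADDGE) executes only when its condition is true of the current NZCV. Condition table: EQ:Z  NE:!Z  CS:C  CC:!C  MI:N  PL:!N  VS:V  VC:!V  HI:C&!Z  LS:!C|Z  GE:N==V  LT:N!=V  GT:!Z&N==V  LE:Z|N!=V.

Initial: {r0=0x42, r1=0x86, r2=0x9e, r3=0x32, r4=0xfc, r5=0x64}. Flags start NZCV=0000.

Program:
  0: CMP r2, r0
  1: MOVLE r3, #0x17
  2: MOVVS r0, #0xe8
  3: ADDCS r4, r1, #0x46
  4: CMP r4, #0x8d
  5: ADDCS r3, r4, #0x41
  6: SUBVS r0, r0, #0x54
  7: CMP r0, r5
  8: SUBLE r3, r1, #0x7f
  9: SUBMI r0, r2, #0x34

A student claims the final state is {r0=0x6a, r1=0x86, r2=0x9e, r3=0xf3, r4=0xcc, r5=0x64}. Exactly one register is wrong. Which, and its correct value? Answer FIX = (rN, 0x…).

FIX = (r3, 0x07)

[0] flags=0011 → (cmp)
[1] flags=0011 LE?T → r3=0x17
[2] flags=0011 VS?T → r0=0xe8
[3] flags=0011 CS?T → r4=0xcc
[4] flags=0010 → (cmp)
[5] flags=0010 CS?T → r3=0x0d
[6] flags=0010 VS?F → skip
[7] flags=1010 → (cmp)
[8] flags=1010 LE?T → r3=0x07
[9] flags=1010 MI?T → r0=0x6a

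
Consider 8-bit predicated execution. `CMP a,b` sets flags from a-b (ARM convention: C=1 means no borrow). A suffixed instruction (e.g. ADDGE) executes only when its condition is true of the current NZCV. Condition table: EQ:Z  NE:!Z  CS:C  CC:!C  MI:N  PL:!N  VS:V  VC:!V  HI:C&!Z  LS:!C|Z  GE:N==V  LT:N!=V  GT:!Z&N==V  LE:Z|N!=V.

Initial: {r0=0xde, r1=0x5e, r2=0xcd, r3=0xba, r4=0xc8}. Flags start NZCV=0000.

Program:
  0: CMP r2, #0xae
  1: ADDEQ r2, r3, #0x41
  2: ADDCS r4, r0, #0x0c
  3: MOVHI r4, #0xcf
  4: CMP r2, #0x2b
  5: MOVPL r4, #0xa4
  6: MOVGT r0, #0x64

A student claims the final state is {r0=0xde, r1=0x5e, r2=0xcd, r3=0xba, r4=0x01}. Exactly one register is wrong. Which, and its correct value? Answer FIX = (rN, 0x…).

[0] flags=0010 → (cmp)
[1] flags=0010 EQ?F → skip
[2] flags=0010 CS?T → r4=0xea
[3] flags=0010 HI?T → r4=0xcf
[4] flags=1010 → (cmp)
[5] flags=1010 PL?F → skip
[6] flags=1010 GT?F → skip

FIX = (r4, 0xcf)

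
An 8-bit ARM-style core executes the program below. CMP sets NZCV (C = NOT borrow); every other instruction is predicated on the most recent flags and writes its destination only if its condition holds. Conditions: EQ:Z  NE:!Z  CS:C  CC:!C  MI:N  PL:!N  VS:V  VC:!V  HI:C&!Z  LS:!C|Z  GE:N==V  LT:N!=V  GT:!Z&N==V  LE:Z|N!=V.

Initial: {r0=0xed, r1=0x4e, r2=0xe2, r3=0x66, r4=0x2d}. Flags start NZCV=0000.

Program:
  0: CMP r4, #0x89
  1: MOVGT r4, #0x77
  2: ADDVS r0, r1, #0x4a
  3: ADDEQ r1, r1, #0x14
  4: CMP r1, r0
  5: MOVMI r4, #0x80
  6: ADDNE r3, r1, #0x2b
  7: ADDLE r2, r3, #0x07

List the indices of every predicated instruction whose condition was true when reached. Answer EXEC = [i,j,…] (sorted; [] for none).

[0] flags=1001 → (cmp)
[1] flags=1001 GT?T → r4=0x77
[2] flags=1001 VS?T → r0=0x98
[3] flags=1001 EQ?F → skip
[4] flags=1001 → (cmp)
[5] flags=1001 MI?T → r4=0x80
[6] flags=1001 NE?T → r3=0x79
[7] flags=1001 LE?F → skip

EXEC = [1,2,5,6]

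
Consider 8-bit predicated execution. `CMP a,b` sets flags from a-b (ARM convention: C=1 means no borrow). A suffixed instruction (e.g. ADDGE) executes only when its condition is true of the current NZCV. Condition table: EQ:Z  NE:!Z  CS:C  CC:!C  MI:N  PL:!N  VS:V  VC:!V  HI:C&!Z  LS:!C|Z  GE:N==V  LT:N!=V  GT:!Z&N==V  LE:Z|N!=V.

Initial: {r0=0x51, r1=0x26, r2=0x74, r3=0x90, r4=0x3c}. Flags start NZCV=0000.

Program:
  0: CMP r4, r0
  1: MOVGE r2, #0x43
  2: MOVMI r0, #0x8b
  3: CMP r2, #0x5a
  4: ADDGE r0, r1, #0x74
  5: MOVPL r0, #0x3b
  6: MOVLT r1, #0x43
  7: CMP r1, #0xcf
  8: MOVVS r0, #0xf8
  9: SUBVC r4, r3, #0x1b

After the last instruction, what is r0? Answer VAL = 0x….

VAL = 0x3b

0: ✓ CMP  NZCV=1000
1: · MOVGE
2: ✓ MOVMI  r0←0x8b
3: ✓ CMP  NZCV=0010
4: ✓ ADDGE  r0←0x9a
5: ✓ MOVPL  r0←0x3b
6: · MOVLT
7: ✓ CMP  NZCV=0000
8: · MOVVS
9: ✓ SUBVC  r4←0x75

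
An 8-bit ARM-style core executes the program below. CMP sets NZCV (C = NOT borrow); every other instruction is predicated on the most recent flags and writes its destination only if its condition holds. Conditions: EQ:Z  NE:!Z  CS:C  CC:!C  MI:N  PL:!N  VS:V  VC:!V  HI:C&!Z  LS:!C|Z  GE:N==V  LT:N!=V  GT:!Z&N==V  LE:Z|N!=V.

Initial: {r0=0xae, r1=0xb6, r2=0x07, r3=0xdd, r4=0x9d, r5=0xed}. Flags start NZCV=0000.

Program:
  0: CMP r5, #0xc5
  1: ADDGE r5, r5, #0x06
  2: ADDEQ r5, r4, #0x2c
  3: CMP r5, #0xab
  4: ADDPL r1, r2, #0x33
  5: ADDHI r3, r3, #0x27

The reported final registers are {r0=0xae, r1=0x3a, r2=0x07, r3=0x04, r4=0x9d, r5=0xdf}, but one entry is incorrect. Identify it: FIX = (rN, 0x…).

0: ✓ CMP  NZCV=0010
1: ✓ ADDGE  r5←0xf3
2: · ADDEQ
3: ✓ CMP  NZCV=0010
4: ✓ ADDPL  r1←0x3a
5: ✓ ADDHI  r3←0x04

FIX = (r5, 0xf3)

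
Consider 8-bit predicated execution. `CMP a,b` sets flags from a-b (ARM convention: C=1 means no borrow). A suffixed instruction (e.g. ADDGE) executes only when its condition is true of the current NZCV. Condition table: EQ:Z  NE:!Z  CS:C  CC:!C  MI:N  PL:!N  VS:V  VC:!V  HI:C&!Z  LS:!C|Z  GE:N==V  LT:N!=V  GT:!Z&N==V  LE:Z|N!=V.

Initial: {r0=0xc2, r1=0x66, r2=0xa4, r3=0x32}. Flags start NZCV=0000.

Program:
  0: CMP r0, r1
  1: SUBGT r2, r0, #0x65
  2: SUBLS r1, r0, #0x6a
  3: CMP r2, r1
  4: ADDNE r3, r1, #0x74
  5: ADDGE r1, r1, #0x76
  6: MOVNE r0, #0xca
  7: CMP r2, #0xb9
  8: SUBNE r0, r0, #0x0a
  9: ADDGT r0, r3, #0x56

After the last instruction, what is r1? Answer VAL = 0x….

[0] flags=0011 → (cmp)
[1] flags=0011 GT?F → skip
[2] flags=0011 LS?F → skip
[3] flags=0011 → (cmp)
[4] flags=0011 NE?T → r3=0xda
[5] flags=0011 GE?F → skip
[6] flags=0011 NE?T → r0=0xca
[7] flags=1000 → (cmp)
[8] flags=1000 NE?T → r0=0xc0
[9] flags=1000 GT?F → skip

VAL = 0x66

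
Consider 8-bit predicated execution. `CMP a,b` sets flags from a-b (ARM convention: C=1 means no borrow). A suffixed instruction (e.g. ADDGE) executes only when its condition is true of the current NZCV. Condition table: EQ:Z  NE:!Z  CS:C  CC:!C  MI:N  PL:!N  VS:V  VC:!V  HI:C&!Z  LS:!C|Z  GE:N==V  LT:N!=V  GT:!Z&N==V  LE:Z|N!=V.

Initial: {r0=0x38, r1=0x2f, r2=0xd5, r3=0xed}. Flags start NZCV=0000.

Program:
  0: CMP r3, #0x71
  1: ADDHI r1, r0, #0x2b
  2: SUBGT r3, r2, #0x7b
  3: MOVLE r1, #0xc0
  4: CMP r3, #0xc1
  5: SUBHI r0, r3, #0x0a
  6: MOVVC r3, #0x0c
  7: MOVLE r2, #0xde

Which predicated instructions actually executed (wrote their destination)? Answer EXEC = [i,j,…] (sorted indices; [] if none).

0: ✓ CMP  NZCV=0011
1: ✓ ADDHI  r1←0x63
2: · SUBGT
3: ✓ MOVLE  r1←0xc0
4: ✓ CMP  NZCV=0010
5: ✓ SUBHI  r0←0xe3
6: ✓ MOVVC  r3←0x0c
7: · MOVLE

EXEC = [1,3,5,6]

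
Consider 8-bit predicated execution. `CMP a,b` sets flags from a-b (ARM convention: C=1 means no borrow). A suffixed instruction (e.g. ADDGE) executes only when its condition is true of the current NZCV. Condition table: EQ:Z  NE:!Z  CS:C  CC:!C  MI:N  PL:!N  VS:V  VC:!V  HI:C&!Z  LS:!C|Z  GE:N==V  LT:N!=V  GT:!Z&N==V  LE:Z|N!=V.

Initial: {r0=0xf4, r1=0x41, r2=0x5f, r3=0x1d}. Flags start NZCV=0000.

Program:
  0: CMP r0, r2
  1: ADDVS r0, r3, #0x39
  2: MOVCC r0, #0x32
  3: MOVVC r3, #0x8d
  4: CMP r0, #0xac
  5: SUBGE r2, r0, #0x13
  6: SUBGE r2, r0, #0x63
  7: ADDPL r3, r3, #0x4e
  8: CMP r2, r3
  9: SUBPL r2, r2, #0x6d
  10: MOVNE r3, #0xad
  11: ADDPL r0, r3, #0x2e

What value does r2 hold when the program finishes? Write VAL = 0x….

[0] flags=1010 → (cmp)
[1] flags=1010 VS?F → skip
[2] flags=1010 CC?F → skip
[3] flags=1010 VC?T → r3=0x8d
[4] flags=0010 → (cmp)
[5] flags=0010 GE?T → r2=0xe1
[6] flags=0010 GE?T → r2=0x91
[7] flags=0010 PL?T → r3=0xdb
[8] flags=1000 → (cmp)
[9] flags=1000 PL?F → skip
[10] flags=1000 NE?T → r3=0xad
[11] flags=1000 PL?F → skip

VAL = 0x91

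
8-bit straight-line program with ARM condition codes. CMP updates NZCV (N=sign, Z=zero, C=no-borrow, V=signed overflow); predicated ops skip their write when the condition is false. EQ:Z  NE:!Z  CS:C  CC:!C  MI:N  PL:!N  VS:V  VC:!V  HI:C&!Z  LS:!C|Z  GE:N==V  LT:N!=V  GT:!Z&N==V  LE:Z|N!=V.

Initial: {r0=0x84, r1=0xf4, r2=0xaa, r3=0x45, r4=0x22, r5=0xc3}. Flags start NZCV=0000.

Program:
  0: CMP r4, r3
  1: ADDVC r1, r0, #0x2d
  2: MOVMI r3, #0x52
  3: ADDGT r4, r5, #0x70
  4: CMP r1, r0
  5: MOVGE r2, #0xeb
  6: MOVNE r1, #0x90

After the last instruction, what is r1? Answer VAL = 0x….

VAL = 0x90

[0] flags=1000 → (cmp)
[1] flags=1000 VC?T → r1=0xb1
[2] flags=1000 MI?T → r3=0x52
[3] flags=1000 GT?F → skip
[4] flags=0010 → (cmp)
[5] flags=0010 GE?T → r2=0xeb
[6] flags=0010 NE?T → r1=0x90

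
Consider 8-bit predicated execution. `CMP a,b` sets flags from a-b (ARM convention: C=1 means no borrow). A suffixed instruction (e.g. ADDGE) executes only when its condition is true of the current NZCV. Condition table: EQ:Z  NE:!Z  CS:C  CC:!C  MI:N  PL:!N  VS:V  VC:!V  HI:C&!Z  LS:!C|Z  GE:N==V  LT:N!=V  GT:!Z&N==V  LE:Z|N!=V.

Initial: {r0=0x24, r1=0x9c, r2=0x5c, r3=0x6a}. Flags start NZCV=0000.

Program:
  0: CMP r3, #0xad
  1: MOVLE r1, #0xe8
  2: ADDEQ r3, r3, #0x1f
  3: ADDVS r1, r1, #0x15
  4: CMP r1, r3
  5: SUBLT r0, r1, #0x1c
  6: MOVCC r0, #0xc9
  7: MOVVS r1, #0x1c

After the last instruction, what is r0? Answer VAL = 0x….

VAL = 0x95

0: ✓ CMP  NZCV=1001
1: · MOVLE
2: · ADDEQ
3: ✓ ADDVS  r1←0xb1
4: ✓ CMP  NZCV=0011
5: ✓ SUBLT  r0←0x95
6: · MOVCC
7: ✓ MOVVS  r1←0x1c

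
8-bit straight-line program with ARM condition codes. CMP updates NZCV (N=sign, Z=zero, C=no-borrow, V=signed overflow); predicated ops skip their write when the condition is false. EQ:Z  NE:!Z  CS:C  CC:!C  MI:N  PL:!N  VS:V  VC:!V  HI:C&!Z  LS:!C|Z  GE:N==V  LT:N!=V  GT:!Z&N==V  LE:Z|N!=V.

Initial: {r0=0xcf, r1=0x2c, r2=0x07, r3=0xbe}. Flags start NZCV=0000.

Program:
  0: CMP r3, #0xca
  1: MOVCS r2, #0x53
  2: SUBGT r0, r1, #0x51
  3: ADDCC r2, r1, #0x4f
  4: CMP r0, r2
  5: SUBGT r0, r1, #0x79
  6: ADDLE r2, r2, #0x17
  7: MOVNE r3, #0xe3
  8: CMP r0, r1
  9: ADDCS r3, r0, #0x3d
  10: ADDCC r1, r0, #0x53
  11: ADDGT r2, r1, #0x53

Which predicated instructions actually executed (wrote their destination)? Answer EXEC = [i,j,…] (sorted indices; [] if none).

EXEC = [3,6,7,9]

[0] flags=1000 → (cmp)
[1] flags=1000 CS?F → skip
[2] flags=1000 GT?F → skip
[3] flags=1000 CC?T → r2=0x7b
[4] flags=0011 → (cmp)
[5] flags=0011 GT?F → skip
[6] flags=0011 LE?T → r2=0x92
[7] flags=0011 NE?T → r3=0xe3
[8] flags=1010 → (cmp)
[9] flags=1010 CS?T → r3=0x0c
[10] flags=1010 CC?F → skip
[11] flags=1010 GT?F → skip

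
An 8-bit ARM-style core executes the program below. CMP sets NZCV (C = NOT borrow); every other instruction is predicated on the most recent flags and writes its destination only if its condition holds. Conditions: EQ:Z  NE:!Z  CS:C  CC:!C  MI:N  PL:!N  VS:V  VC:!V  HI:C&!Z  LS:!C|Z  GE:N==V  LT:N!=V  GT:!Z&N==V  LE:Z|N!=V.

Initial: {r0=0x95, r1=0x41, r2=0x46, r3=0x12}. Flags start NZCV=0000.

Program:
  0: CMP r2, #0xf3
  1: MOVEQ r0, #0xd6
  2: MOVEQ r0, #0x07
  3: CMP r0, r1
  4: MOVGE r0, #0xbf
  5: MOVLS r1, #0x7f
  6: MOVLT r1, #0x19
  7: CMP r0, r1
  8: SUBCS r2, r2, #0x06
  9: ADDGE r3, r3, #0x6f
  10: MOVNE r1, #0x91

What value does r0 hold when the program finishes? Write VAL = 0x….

0: ✓ CMP  NZCV=0000
1: · MOVEQ
2: · MOVEQ
3: ✓ CMP  NZCV=0011
4: · MOVGE
5: · MOVLS
6: ✓ MOVLT  r1←0x19
7: ✓ CMP  NZCV=0011
8: ✓ SUBCS  r2←0x40
9: · ADDGE
10: ✓ MOVNE  r1←0x91

VAL = 0x95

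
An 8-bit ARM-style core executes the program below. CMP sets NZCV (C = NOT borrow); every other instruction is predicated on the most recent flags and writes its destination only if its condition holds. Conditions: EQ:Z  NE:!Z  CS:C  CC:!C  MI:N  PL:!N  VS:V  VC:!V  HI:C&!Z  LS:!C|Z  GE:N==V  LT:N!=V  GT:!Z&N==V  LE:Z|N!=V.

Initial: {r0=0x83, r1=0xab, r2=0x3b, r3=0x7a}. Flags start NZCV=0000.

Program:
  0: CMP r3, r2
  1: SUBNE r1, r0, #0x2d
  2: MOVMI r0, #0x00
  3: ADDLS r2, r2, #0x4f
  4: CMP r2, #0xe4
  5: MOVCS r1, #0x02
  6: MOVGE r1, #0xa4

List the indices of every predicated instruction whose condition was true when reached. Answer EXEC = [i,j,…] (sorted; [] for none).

EXEC = [1,6]

0: ✓ CMP  NZCV=0010
1: ✓ SUBNE  r1←0x56
2: · MOVMI
3: · ADDLS
4: ✓ CMP  NZCV=0000
5: · MOVCS
6: ✓ MOVGE  r1←0xa4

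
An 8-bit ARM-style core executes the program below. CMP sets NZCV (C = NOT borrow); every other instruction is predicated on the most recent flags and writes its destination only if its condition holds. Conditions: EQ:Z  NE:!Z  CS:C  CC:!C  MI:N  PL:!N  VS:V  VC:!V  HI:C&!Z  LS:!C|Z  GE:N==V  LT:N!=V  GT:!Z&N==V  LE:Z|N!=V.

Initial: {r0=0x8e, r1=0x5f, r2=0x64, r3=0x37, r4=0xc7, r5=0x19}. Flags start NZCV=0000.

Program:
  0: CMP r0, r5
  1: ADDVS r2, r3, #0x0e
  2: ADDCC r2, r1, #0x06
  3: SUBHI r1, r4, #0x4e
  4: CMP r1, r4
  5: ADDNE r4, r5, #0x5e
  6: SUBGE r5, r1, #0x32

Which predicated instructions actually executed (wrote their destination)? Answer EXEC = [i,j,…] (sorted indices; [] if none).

0: ✓ CMP  NZCV=0011
1: ✓ ADDVS  r2←0x45
2: · ADDCC
3: ✓ SUBHI  r1←0x79
4: ✓ CMP  NZCV=1001
5: ✓ ADDNE  r4←0x77
6: ✓ SUBGE  r5←0x47

EXEC = [1,3,5,6]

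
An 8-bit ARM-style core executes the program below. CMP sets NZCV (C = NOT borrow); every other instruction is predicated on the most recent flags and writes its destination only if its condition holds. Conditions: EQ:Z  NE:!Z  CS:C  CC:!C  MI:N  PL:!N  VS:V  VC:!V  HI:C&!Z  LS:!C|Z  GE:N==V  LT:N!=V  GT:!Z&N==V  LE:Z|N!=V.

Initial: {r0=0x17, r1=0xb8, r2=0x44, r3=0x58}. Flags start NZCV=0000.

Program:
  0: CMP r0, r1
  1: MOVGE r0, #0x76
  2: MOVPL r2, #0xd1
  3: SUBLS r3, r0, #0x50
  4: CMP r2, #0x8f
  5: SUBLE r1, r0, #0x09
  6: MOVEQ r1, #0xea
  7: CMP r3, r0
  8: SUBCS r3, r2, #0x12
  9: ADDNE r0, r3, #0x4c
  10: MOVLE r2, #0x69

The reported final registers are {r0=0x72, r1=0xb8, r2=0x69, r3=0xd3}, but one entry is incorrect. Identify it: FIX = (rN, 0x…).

FIX = (r3, 0x26)

0: ✓ CMP  NZCV=0000
1: ✓ MOVGE  r0←0x76
2: ✓ MOVPL  r2←0xd1
3: ✓ SUBLS  r3←0x26
4: ✓ CMP  NZCV=0010
5: · SUBLE
6: · MOVEQ
7: ✓ CMP  NZCV=1000
8: · SUBCS
9: ✓ ADDNE  r0←0x72
10: ✓ MOVLE  r2←0x69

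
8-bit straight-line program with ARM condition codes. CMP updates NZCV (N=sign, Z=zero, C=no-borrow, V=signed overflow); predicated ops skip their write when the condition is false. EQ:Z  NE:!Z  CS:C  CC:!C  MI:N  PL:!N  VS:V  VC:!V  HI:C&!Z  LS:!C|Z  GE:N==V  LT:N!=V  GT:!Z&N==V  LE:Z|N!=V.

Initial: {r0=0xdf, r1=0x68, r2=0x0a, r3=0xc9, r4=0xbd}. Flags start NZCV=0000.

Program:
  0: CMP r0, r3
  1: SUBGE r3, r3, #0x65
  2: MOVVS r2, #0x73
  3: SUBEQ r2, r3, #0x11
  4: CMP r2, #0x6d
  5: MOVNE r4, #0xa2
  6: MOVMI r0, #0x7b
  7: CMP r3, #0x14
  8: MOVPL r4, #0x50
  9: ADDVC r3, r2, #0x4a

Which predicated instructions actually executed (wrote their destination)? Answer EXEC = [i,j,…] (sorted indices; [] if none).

0: ✓ CMP  NZCV=0010
1: ✓ SUBGE  r3←0x64
2: · MOVVS
3: · SUBEQ
4: ✓ CMP  NZCV=1000
5: ✓ MOVNE  r4←0xa2
6: ✓ MOVMI  r0←0x7b
7: ✓ CMP  NZCV=0010
8: ✓ MOVPL  r4←0x50
9: ✓ ADDVC  r3←0x54

EXEC = [1,5,6,8,9]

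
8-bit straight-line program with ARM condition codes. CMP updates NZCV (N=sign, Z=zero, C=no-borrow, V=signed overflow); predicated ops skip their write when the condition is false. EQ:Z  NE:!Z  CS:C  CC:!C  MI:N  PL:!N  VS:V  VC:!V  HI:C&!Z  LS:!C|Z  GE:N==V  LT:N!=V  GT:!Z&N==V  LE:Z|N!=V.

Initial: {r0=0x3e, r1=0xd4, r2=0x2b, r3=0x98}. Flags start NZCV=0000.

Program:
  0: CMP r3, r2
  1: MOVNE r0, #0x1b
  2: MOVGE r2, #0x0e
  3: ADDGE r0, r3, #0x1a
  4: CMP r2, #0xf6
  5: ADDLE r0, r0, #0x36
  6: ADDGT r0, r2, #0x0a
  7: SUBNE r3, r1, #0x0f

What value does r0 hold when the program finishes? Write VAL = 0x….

0: ✓ CMP  NZCV=0011
1: ✓ MOVNE  r0←0x1b
2: · MOVGE
3: · ADDGE
4: ✓ CMP  NZCV=0000
5: · ADDLE
6: ✓ ADDGT  r0←0x35
7: ✓ SUBNE  r3←0xc5

VAL = 0x35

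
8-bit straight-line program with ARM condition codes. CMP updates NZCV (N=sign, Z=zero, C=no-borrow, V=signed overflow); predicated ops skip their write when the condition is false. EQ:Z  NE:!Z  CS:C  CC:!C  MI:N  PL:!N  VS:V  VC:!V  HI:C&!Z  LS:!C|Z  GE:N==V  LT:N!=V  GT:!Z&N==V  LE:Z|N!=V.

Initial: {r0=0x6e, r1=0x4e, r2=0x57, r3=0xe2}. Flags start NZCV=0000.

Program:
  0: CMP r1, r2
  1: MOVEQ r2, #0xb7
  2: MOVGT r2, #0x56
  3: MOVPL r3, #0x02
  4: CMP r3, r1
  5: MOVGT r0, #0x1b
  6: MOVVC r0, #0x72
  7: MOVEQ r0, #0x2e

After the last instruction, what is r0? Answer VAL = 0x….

[0] flags=1000 → (cmp)
[1] flags=1000 EQ?F → skip
[2] flags=1000 GT?F → skip
[3] flags=1000 PL?F → skip
[4] flags=1010 → (cmp)
[5] flags=1010 GT?F → skip
[6] flags=1010 VC?T → r0=0x72
[7] flags=1010 EQ?F → skip

VAL = 0x72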